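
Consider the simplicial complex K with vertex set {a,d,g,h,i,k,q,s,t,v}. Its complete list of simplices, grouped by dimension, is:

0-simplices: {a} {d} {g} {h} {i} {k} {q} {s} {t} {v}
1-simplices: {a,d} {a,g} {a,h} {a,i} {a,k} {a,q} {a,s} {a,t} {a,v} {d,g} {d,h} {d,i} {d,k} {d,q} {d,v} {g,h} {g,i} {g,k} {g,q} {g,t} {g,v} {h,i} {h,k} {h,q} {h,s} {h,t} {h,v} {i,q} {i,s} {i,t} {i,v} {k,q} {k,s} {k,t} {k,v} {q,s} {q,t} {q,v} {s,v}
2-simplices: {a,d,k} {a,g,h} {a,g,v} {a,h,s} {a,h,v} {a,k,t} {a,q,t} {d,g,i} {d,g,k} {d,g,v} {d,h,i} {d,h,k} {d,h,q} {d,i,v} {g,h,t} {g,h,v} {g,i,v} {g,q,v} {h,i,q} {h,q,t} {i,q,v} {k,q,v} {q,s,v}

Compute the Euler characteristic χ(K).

n_0=10 n_1=39 n_2=23
χ=+10−39+23=-6

χ(K)=-6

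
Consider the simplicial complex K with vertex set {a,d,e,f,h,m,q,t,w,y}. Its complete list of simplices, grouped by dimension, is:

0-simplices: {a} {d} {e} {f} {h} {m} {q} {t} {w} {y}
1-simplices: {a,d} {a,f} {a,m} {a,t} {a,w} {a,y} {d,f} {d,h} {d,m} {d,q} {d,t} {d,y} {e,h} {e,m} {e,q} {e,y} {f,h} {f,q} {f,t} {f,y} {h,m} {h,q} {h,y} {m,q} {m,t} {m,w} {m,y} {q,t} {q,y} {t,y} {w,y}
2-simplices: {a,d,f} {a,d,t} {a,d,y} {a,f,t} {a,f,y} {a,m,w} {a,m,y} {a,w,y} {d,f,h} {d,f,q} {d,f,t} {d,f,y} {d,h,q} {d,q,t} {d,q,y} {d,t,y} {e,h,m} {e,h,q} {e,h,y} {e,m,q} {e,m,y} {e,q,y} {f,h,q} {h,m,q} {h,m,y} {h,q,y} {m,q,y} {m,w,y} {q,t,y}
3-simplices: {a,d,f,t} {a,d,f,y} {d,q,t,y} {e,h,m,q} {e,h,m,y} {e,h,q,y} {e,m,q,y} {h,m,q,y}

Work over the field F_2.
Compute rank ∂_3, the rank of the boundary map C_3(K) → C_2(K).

n_0=10 n_1=31 n_2=29 n_3=8  [Z2]
∂1: piv[ad,af,am,at,aw,ay,dh,dq,eh] rk=9  ker:df,dm,dt,dy,em,eq,ey,fh,fq,ft,fy,hm,hq,hy,mq,mt,mw,my,qt,qy,ty,wy
∂2: piv[adf,adt,ady,aft,afy,amw,amy,awy,dfh,dfq,dhq,dqt,dqy,dty,ehm,ehq,ehy,emq,emy,eqy] rk=20  ker:dft,dfy,fhq,hmq,hmy,hqy,mqy,mwy,qty
∂3: piv[adft,adfy,dqty,ehmq,ehmy,ehqy,emqy] rk=7  ker:hmqy
rk∂_3=7

rank∂_3=7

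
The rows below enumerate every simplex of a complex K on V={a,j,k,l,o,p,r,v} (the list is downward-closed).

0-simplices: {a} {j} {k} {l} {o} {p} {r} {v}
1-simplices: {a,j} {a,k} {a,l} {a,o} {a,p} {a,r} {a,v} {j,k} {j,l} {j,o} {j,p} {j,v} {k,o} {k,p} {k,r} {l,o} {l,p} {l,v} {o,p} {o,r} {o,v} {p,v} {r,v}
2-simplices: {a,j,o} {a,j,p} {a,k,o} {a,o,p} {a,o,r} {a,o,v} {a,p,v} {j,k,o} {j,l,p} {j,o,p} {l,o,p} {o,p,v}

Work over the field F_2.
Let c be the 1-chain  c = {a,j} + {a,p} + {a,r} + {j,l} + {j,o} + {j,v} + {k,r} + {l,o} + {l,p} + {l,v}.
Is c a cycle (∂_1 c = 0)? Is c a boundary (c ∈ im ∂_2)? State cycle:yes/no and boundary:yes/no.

cycle:no boundary:no

n_0=8 n_1=23 n_2=12  [Z2]
∂1: piv[aj,ak,al,ao,ap,ar,av] rk=7  ker:jk,jl,jo,jp,jv,ko,kp,kr,lo,lp,lv,op,or,ov,pv,rv
∂2: piv[ajo,ajp,ako,aop,aor,aov,apv,jko,jlp,lop] rk=10  ker:jop,opv
∂1c = {a} + {k}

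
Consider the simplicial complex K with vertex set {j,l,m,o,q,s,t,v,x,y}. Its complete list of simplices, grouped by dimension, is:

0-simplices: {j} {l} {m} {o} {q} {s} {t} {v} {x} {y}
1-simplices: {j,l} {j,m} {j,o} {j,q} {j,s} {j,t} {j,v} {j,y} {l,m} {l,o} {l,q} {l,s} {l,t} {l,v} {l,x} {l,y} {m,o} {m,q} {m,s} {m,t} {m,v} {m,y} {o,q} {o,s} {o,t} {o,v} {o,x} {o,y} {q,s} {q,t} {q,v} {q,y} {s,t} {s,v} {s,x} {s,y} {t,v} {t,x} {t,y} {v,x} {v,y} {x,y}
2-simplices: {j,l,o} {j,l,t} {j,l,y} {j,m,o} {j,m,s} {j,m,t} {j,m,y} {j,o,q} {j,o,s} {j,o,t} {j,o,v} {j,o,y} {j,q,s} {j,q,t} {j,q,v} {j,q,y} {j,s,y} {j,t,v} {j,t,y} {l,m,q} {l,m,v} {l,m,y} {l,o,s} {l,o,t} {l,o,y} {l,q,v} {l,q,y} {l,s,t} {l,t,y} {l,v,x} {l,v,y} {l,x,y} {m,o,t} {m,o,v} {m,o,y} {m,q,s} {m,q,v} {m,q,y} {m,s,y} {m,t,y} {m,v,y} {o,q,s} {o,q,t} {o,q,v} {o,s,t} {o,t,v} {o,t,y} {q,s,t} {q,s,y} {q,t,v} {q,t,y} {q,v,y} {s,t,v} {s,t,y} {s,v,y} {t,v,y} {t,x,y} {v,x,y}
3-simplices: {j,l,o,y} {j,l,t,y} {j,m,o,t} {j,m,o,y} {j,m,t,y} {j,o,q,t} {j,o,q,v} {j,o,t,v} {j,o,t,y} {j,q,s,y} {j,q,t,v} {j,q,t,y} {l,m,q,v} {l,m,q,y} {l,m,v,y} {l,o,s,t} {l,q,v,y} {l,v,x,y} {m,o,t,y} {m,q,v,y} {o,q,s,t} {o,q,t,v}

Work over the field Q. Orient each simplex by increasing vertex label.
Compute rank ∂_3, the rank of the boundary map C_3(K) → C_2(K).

rank∂_3=19

n_0=10 n_1=42 n_2=58 n_3=22  [Q]
∂1: piv[jl,jm,jo,jq,js,jt,jv,jy,lx] rk=9  ker:lm,lo,lq,ls,lt,lv,ly,mo,mq,ms,mt,mv,my,oq,os,ot,ov,ox,oy,qs,qt,qv,qy,st,sv,sx,sy,tv,tx,ty,vx,vy,xy
∂2: piv[jlo,jlt,jly,jmo,jms,jmt,jmy,joq,jos,jot,jov,joy,jqs,jqt,jqv,jqy,jsy,jtv,jty,lmq,lmv,lmy,los,lqv,lqy,lst,lvx,lvy,lxy,stv,txy] rk=31  ker:lot,loy,lty,mot,mov,moy,mqs,mqv,mqy,msy,mty,mvy,oqs,oqt,oqv,ost,otv,oty,qst,qsy,qtv,qty,qvy,sty,svy,tvy,vxy
∂3: piv[jloy,jlty,jmot,jmoy,jmty,joqt,joqv,jotv,joty,jqsy,jqtv,jqty,lmqv,lmqy,lmvy,lost,lqvy,lvxy,oqst] rk=19  ker:moty,mqvy,oqtv
rk∂_3=19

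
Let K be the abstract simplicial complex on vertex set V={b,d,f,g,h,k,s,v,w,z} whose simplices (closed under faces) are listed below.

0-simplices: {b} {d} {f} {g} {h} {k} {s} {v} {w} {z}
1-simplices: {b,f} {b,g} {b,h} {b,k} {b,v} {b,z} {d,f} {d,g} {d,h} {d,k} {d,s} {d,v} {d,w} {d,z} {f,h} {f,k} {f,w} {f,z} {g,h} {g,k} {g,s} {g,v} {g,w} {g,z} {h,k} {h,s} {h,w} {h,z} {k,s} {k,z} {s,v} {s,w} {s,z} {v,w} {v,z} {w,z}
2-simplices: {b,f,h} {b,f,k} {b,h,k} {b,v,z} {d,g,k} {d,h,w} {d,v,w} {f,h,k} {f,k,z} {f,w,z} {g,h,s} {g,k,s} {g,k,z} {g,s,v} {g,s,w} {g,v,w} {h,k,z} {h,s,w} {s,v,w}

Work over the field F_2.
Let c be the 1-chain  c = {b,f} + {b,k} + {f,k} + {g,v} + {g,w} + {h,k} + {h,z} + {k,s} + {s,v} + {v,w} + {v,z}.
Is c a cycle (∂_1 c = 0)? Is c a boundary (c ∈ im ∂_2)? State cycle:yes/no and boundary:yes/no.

cycle:yes boundary:no

n_0=10 n_1=36 n_2=19  [Z2]
∂1: piv[bf,bg,bh,bk,bv,bz,df,ds,dw] rk=9  ker:dg,dh,dk,dv,dz,fh,fk,fw,fz,gh,gk,gs,gv,gw,gz,hk,hs,hw,hz,ks,kz,sv,sw,sz,vw,vz,wz
∂2: piv[bfh,bfk,bhk,bvz,dgk,dhw,dvw,fkz,fwz,ghs,gks,gkz,gsv,gsw,gvw,hkz,hsw] rk=17  ker:fhk,svw
∂1c = 0
c vs im∂2: residual ≠ 0 ⇒ not boundary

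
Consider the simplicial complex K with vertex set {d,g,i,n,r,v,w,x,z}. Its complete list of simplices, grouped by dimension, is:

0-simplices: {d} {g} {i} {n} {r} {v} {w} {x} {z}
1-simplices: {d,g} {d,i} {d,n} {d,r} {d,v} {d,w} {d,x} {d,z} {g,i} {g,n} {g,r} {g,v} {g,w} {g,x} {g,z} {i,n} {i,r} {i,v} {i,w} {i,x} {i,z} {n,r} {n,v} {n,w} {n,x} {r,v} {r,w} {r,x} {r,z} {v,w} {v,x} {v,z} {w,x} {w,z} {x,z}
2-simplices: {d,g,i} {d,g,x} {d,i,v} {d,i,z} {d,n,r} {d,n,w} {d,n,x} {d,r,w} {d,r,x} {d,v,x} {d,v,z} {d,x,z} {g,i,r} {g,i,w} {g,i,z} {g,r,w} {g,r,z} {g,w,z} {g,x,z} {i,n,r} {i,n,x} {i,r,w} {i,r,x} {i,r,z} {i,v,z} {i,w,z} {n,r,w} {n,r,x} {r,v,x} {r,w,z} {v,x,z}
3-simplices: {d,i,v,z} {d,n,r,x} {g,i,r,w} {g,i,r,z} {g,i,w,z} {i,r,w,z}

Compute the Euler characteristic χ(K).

χ(K)=-1

n_0=9 n_1=35 n_2=31 n_3=6
χ=+9−35+31−6=-1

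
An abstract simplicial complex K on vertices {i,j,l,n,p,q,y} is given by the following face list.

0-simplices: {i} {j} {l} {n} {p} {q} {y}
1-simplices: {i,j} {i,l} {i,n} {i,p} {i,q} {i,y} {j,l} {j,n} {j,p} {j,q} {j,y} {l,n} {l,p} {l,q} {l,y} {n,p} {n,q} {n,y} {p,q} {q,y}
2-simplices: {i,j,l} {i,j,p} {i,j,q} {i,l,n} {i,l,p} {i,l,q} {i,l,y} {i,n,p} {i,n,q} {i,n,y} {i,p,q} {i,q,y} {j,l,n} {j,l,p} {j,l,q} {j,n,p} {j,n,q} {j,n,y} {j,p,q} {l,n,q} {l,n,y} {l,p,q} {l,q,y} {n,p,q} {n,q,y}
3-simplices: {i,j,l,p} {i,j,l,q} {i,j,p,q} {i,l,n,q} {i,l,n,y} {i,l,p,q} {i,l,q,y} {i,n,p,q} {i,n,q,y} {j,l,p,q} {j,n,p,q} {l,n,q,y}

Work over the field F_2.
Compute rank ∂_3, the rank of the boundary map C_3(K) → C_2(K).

rank∂_3=10

n_0=7 n_1=20 n_2=25 n_3=12  [Z2]
∂1: piv[ij,il,in,ip,iq,iy] rk=6  ker:jl,jn,jp,jq,jy,ln,lp,lq,ly,np,nq,ny,pq,qy
∂2: piv[ijl,ijp,ijq,iln,ilp,ilq,ily,inp,inq,iny,ipq,iqy,jln,jny] rk=14  ker:jlp,jlq,jnp,jnq,jpq,lnq,lny,lpq,lqy,npq,nqy
∂3: piv[ijlp,ijlq,ijpq,ilnq,ilny,ilpq,ilqy,inpq,inqy,jnpq] rk=10  ker:jlpq,lnqy
rk∂_3=10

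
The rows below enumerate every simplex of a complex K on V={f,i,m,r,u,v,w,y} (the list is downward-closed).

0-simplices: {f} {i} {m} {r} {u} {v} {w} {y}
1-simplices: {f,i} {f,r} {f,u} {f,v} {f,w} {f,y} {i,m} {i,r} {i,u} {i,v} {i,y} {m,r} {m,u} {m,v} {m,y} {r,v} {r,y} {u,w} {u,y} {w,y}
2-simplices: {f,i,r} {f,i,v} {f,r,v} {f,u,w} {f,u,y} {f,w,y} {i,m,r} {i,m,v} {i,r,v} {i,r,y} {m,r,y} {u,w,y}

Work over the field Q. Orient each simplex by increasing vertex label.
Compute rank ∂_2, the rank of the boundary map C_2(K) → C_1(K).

n_0=8 n_1=20 n_2=12  [Q]
∂1: piv[fi,fr,fu,fv,fw,fy,im] rk=7  ker:ir,iu,iv,iy,mr,mu,mv,my,rv,ry,uw,uy,wy
∂2: piv[fir,fiv,frv,fuw,fuy,fwy,imr,imv,iry,mry] rk=10  ker:irv,uwy
rk∂_2=10

rank∂_2=10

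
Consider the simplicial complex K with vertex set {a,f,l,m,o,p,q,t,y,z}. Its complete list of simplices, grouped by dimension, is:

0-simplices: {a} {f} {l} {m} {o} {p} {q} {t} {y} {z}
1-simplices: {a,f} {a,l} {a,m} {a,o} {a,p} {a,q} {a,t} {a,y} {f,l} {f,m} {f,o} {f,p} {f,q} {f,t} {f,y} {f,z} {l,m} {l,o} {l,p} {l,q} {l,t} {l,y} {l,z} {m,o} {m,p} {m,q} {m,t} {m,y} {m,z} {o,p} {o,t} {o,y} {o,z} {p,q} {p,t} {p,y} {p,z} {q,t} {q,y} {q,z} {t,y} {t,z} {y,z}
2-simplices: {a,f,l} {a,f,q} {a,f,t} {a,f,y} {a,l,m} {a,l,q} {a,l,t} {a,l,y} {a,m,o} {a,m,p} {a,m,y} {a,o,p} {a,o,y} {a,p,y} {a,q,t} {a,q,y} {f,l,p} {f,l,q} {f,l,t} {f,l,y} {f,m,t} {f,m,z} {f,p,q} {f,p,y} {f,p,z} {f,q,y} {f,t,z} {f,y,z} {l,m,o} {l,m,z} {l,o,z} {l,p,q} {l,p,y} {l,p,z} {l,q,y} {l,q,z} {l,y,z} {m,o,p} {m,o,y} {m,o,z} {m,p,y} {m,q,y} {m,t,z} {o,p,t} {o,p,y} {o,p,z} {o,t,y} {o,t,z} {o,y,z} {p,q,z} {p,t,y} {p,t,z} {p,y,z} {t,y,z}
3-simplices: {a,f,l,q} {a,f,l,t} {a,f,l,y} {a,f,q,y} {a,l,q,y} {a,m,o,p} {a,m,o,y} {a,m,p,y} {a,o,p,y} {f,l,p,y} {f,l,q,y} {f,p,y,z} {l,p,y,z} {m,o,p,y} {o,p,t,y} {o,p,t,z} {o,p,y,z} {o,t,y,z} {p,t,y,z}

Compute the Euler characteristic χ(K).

n_0=10 n_1=43 n_2=54 n_3=19
χ=+10−43+54−19=2

χ(K)=2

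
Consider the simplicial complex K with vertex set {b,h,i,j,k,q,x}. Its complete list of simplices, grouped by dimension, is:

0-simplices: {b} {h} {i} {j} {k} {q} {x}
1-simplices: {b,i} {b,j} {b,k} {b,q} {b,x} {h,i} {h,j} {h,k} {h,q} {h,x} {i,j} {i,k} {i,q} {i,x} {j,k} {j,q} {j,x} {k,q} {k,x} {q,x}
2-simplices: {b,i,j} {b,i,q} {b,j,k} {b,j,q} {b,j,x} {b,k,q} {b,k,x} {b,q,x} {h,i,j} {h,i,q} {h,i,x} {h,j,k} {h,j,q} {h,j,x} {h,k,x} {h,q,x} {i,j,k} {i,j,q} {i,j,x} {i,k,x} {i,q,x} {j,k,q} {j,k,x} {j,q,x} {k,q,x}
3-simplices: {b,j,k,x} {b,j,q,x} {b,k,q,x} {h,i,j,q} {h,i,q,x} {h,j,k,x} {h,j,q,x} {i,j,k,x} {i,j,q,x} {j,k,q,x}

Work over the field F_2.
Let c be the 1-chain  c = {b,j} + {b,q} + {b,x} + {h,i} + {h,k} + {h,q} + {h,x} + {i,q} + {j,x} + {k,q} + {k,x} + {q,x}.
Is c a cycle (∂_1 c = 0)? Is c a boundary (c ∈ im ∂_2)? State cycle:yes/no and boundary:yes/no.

cycle:no boundary:no

n_0=7 n_1=20 n_2=25 n_3=10  [Z2]
∂1: piv[bi,bj,bk,bq,bx,hi] rk=6  ker:hj,hk,hq,hx,ij,ik,iq,ix,jk,jq,jx,kq,kx,qx
∂2: piv[bij,biq,bjk,bjq,bjx,bkq,bkx,bqx,hij,hiq,hix,hjk,hjx,ijk] rk=14  ker:hjq,hkx,hqx,ijq,ijx,ikx,iqx,jkq,jkx,jqx,kqx
∂3: piv[bjkx,bjqx,bkqx,hijq,hiqx,hjkx,hjqx,ijkx,ijqx,jkqx] rk=10
∂1c = {b} + {k} + {q} + {x}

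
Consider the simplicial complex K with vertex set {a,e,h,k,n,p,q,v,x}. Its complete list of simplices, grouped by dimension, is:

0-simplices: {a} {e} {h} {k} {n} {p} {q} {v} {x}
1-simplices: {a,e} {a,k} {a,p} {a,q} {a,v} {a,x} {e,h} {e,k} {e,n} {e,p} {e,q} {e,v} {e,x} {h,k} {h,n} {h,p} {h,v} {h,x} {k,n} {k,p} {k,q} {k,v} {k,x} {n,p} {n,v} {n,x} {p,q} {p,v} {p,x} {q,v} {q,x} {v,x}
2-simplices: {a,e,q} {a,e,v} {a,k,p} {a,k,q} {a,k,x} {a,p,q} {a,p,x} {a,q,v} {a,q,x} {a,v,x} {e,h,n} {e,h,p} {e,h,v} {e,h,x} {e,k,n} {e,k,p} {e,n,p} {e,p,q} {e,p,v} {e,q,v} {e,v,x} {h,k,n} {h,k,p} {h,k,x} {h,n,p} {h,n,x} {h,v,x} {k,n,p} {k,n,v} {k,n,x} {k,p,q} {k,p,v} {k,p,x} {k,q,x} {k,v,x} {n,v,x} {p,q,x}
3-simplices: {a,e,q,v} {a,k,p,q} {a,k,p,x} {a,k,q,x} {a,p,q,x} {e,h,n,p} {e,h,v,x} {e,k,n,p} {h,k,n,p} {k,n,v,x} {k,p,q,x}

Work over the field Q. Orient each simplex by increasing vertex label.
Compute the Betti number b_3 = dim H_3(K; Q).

b_3=1

n_0=9 n_1=32 n_2=37 n_3=11  [Q]
∂1: piv[ae,ak,ap,aq,av,ax,eh,en] rk=8  ker:ek,ep,eq,ev,ex,hk,hn,hp,hv,hx,kn,kp,kq,kv,kx,np,nv,nx,pq,pv,px,qv,qx,vx
∂2: piv[aeq,aev,akp,akq,akx,apq,apx,aqv,aqx,avx,ehn,ehp,ehv,ehx,ekn,ekp,enp,epq,epv,evx,hkn,hnx,knv,kpv] rk=24  ker:eqv,hkp,hkx,hnp,hvx,knp,knx,kpq,kpx,kqx,kvx,nvx,pqx
∂3: piv[aeqv,akpq,akpx,akqx,apqx,ehnp,ehvx,eknp,hknp,knvx] rk=10  ker:kpqx
b_3=(11−10)−0=1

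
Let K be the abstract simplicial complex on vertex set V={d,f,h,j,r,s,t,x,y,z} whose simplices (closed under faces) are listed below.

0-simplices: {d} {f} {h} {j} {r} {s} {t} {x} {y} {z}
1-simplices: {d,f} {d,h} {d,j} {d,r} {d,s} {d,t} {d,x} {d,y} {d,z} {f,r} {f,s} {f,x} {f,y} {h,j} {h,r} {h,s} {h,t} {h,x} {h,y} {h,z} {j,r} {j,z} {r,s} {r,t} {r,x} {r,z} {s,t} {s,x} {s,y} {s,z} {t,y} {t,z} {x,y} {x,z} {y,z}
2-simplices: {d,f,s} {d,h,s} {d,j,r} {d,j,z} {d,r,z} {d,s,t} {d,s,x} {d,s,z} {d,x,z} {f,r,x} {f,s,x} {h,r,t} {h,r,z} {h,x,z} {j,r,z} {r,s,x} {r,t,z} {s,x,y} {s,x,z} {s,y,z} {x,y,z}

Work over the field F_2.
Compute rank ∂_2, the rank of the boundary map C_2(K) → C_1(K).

rank∂_2=18

n_0=10 n_1=35 n_2=21  [Z2]
∂1: piv[df,dh,dj,dr,ds,dt,dx,dy,dz] rk=9  ker:fr,fs,fx,fy,hj,hr,hs,ht,hx,hy,hz,jr,jz,rs,rt,rx,rz,st,sx,sy,sz,ty,tz,xy,xz,yz
∂2: piv[dfs,dhs,djr,djz,drz,dst,dsx,dsz,dxz,frx,fsx,hrt,hrz,hxz,rsx,rtz,sxy,syz] rk=18  ker:jrz,sxz,xyz
rk∂_2=18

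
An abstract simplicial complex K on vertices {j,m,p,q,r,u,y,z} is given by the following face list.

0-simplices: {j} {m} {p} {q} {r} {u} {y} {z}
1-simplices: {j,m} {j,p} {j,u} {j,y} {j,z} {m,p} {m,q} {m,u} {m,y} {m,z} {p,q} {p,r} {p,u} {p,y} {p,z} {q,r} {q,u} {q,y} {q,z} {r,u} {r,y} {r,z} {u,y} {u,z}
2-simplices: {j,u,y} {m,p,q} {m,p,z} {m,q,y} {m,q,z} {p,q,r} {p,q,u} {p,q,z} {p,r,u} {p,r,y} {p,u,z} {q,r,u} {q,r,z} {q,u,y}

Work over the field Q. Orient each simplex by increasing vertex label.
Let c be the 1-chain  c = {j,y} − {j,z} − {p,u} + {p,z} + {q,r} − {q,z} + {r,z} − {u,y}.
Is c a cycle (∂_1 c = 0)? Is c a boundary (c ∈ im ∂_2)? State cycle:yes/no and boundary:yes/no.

cycle:yes boundary:no

n_0=8 n_1=24 n_2=14  [Q]
∂1: piv[jm,jp,ju,jy,jz,mq,pr] rk=7  ker:mp,mu,my,mz,pq,pu,py,pz,qr,qu,qy,qz,ru,ry,rz,uy,uz
∂2: piv[juy,mpq,mpz,mqy,mqz,pqr,pqu,pru,pry,puz,qrz,quy] rk=12  ker:pqz,qru
∂1c = 0
c vs im∂2: residual ≠ 0 ⇒ not boundary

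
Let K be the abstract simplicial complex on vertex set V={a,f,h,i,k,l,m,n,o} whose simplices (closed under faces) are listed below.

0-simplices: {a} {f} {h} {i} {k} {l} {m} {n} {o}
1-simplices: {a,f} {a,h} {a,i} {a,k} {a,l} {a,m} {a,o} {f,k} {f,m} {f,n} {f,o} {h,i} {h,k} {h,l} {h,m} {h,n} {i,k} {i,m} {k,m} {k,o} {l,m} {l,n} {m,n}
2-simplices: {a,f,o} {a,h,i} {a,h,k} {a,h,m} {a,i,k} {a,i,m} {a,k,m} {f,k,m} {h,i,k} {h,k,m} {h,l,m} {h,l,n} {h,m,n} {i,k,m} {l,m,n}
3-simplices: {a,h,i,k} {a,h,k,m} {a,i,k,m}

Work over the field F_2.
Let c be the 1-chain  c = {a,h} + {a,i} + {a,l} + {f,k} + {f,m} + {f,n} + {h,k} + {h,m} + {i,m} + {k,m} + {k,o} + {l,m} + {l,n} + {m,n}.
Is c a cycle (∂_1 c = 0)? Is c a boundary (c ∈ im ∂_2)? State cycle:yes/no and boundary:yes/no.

cycle:no boundary:no

n_0=9 n_1=23 n_2=15 n_3=3  [Z2]
∂1: piv[af,ah,ai,ak,al,am,ao,fn] rk=8  ker:fk,fm,fo,hi,hk,hl,hm,hn,ik,im,km,ko,lm,ln,mn
∂2: piv[afo,ahi,ahk,ahm,aik,aim,akm,fkm,hlm,hln,hmn] rk=11  ker:hik,hkm,ikm,lmn
∂3: piv[ahik,ahkm,aikm] rk=3
∂1c = {a} + {f} + {h} + {l} + {n} + {o}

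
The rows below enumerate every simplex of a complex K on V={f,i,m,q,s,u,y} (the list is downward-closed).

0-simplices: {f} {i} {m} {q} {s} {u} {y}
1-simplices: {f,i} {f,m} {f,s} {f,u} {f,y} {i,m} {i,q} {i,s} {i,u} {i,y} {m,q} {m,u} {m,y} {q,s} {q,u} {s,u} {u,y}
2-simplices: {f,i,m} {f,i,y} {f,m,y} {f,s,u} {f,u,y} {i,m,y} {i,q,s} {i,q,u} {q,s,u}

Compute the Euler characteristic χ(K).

χ(K)=-1

n_0=7 n_1=17 n_2=9
χ=+7−17+9=-1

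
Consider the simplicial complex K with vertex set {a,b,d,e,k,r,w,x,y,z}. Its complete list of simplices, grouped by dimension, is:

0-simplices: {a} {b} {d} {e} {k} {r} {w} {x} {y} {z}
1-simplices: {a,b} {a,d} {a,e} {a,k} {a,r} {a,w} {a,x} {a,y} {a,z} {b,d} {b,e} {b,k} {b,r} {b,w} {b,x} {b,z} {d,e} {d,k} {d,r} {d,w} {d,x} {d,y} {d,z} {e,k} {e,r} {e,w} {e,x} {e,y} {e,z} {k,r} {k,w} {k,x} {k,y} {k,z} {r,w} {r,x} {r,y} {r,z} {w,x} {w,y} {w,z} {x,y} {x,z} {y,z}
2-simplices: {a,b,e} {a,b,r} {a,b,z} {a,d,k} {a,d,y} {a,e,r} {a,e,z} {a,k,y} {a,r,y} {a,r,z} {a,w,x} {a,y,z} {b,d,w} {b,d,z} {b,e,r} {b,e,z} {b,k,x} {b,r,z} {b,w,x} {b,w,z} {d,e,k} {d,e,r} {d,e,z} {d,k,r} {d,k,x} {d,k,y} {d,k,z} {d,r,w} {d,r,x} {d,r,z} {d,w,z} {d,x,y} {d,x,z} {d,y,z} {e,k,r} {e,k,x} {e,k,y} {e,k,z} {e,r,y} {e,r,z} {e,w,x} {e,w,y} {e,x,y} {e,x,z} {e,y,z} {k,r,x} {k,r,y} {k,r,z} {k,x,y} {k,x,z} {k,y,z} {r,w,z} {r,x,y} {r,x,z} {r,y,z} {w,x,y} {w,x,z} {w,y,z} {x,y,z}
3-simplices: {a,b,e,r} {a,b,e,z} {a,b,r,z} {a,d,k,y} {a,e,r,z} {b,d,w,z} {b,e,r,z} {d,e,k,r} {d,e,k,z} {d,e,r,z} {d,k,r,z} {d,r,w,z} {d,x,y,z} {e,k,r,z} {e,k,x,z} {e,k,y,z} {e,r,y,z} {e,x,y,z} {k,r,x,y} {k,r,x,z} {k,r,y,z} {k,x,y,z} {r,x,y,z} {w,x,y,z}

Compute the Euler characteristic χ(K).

n_0=10 n_1=44 n_2=59 n_3=24
χ=+10−44+59−24=1

χ(K)=1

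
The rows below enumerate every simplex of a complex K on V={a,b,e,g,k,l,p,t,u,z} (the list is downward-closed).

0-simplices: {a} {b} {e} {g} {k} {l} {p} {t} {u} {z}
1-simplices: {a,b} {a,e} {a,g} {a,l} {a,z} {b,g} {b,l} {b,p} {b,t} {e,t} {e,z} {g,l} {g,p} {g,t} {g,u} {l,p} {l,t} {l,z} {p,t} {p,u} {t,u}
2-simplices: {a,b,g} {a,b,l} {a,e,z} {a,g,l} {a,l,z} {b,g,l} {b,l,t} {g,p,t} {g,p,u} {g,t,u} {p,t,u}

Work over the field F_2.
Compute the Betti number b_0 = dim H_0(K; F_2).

b_0=2

n_0=10 n_1=21 n_2=11  [Z2]
∂1: piv[ab,ae,ag,al,az,bp,bt,gu] rk=8  ker:bg,bl,et,ez,gl,gp,gt,lp,lt,lz,pt,pu,tu
∂2: piv[abg,abl,aez,agl,alz,blt,gpt,gpu,gtu] rk=9  ker:bgl,ptu
b_0=(10−0)−8=2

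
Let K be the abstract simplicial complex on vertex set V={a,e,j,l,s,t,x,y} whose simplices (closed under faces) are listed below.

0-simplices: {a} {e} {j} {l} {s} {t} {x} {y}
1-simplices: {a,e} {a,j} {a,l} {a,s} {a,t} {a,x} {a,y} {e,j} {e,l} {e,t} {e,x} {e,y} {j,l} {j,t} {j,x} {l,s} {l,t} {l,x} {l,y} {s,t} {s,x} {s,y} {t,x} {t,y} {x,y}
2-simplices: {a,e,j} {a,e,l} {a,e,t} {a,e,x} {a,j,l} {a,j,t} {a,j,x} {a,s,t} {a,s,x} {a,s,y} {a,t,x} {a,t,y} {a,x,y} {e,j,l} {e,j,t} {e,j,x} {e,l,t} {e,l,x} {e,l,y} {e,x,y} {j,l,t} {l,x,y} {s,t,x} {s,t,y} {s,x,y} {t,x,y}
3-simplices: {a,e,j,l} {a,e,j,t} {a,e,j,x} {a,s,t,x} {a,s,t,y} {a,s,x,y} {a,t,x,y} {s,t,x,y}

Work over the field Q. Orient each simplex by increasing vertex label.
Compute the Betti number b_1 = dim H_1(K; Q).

n_0=8 n_1=25 n_2=26 n_3=8  [Q]
∂1: piv[ae,aj,al,as,at,ax,ay] rk=7  ker:ej,el,et,ex,ey,jl,jt,jx,ls,lt,lx,ly,st,sx,sy,tx,ty,xy
∂2: piv[aej,ael,aet,aex,ajl,ajt,ajx,ast,asx,asy,atx,aty,axy,elt,elx,ely,exy] rk=17  ker:ejl,ejt,ejx,jlt,lxy,stx,sty,sxy,txy
∂3: piv[aejl,aejt,aejx,astx,asty,asxy,atxy] rk=7  ker:stxy
b_1=(25−7)−17=1

b_1=1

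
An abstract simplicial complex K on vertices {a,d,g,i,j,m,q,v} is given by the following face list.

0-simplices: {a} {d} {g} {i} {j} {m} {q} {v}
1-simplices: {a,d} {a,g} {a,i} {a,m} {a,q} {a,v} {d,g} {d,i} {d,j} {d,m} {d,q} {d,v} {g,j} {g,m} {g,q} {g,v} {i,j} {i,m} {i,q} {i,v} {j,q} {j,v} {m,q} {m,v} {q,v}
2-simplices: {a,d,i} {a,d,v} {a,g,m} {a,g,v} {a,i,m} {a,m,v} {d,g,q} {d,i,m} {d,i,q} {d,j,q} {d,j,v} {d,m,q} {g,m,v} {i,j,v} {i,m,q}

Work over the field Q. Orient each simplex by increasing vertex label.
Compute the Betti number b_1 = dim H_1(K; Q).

b_1=5

n_0=8 n_1=25 n_2=15  [Q]
∂1: piv[ad,ag,ai,am,aq,av,dj] rk=7  ker:dg,di,dm,dq,dv,gj,gm,gq,gv,ij,im,iq,iv,jq,jv,mq,mv,qv
∂2: piv[adi,adv,agm,agv,aim,amv,dgq,dim,diq,djq,djv,dmq,ijv] rk=13  ker:gmv,imq
b_1=(25−7)−13=5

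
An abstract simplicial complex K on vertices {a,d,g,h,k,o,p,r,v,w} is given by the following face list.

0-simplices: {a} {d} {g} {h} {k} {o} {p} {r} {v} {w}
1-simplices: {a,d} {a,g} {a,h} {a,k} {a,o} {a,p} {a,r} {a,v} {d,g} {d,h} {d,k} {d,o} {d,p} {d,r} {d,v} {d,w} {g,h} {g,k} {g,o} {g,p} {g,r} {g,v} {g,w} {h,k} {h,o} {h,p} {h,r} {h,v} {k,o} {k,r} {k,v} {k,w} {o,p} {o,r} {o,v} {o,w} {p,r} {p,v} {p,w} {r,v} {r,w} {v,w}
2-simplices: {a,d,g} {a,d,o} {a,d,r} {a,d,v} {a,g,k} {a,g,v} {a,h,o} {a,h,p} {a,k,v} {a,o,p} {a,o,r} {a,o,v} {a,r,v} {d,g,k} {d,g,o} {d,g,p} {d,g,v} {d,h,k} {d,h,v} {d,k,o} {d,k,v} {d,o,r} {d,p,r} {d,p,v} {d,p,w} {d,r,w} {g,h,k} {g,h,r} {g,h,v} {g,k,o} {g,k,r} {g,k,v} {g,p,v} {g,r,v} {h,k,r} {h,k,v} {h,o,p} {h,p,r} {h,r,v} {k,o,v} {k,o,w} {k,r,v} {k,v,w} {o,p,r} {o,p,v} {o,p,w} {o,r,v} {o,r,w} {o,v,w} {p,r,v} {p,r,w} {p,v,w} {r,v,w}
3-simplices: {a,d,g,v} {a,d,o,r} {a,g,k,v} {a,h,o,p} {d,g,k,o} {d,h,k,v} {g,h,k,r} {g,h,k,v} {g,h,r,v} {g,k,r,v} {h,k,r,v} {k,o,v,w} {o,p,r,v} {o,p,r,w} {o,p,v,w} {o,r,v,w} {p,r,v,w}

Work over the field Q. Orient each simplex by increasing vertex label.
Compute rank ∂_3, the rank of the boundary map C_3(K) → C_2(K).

n_0=10 n_1=42 n_2=53 n_3=17  [Q]
∂1: piv[ad,ag,ah,ak,ao,ap,ar,av,dw] rk=9  ker:dg,dh,dk,do,dp,dr,dv,gh,gk,go,gp,gr,gv,gw,hk,ho,hp,hr,hv,ko,kr,kv,kw,op,or,ov,ow,pr,pv,pw,rv,rw,vw
∂2: piv[adg,ado,adr,adv,agk,agv,aho,ahp,akv,aop,aor,aov,arv,dgk,dgo,dgp,dhk,dhv,dko,dpr,dpv,dpw,drw,ghk,ghr,gkr,grv,hpr,kow,kvw,opr,opw] rk=32  ker:dgv,dkv,dor,ghv,gko,gkv,gpv,hkr,hkv,hop,hrv,kov,krv,opv,orv,orw,ovw,prv,prw,pvw,rvw
∂3: piv[adgv,ador,agkv,ahop,dgko,dhkv,ghkr,ghkv,ghrv,gkrv,kovw,oprv,oprw,opvw,orvw] rk=15  ker:hkrv,prvw
rk∂_3=15

rank∂_3=15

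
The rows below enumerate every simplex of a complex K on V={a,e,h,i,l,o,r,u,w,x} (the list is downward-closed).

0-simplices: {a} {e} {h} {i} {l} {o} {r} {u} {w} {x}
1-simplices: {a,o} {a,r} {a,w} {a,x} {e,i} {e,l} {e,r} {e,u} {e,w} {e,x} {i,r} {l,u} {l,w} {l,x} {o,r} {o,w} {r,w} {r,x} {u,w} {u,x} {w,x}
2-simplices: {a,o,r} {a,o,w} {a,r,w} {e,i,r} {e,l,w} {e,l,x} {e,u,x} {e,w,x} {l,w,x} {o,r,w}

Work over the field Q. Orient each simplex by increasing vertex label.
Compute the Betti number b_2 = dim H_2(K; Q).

b_2=2

n_0=10 n_1=21 n_2=10  [Q]
∂1: piv[ao,ar,aw,ax,ei,el,er,eu] rk=8  ker:ew,ex,ir,lu,lw,lx,or,ow,rw,rx,uw,ux,wx
∂2: piv[aor,aow,arw,eir,elw,elx,eux,ewx] rk=8  ker:lwx,orw
b_2=(10−8)−0=2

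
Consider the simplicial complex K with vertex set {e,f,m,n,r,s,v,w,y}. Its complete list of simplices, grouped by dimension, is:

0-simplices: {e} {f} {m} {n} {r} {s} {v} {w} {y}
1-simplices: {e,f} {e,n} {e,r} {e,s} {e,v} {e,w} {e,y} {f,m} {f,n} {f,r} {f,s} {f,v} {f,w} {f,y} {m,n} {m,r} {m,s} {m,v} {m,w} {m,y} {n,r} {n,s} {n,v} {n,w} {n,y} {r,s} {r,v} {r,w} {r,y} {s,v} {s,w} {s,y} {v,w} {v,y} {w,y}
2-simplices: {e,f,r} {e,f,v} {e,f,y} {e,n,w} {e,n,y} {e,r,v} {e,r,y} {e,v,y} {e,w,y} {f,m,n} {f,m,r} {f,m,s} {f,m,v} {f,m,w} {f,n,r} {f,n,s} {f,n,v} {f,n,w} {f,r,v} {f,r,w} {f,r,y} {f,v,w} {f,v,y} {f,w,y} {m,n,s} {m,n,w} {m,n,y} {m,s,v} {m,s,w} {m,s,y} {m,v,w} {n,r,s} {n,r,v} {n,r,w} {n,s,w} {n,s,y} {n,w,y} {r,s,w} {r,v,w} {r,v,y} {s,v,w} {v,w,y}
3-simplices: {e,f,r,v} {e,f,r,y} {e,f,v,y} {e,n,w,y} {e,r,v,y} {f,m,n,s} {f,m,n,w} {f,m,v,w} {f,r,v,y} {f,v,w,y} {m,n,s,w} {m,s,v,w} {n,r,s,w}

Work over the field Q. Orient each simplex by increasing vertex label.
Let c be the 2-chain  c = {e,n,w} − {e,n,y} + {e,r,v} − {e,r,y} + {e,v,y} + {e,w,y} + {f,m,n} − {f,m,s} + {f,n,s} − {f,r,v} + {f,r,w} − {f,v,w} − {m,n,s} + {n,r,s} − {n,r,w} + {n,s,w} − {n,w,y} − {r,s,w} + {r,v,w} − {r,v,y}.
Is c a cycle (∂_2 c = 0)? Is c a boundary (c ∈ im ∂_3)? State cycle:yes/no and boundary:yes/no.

n_0=9 n_1=35 n_2=42 n_3=13  [Q]
∂1: piv[ef,en,er,es,ev,ew,ey,fm] rk=8  ker:fn,fr,fs,fv,fw,fy,mn,mr,ms,mv,mw,my,nr,ns,nv,nw,ny,rs,rv,rw,ry,sv,sw,sy,vw,vy,wy
∂2: piv[efr,efv,efy,enw,eny,erv,ery,evy,ewy,fmn,fmr,fms,fmv,fmw,fnr,fns,fnv,fnw,frw,fvw,fwy,mny,msv,msw,msy,nrs] rk=26  ker:frv,fry,fvy,mns,mnw,mvw,nrv,nrw,nsw,nsy,nwy,rsw,rvw,rvy,svw,vwy
∂3: piv[efrv,efry,efvy,enwy,ervy,fmns,fmnw,fmvw,fvwy,mnsw,msvw,nrsw] rk=12  ker:frvy
∂2c = 0
c vs im∂3: residual ≠ 0 ⇒ not boundary

cycle:yes boundary:no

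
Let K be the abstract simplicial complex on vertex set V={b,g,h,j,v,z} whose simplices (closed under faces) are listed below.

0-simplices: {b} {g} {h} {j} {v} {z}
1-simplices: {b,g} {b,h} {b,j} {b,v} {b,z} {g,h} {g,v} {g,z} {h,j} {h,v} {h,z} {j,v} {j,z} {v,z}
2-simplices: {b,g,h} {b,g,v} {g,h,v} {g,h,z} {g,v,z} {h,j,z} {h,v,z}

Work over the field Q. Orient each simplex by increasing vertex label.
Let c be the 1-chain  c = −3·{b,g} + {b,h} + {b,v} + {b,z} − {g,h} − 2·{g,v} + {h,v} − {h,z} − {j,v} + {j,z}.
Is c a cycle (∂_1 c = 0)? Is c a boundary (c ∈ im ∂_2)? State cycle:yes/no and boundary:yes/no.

cycle:no boundary:no

n_0=6 n_1=14 n_2=7  [Q]
∂1: piv[bg,bh,bj,bv,bz] rk=5  ker:gh,gv,gz,hj,hv,hz,jv,jz,vz
∂2: piv[bgh,bgv,ghv,ghz,gvz,hjz] rk=6  ker:hvz
∂1c = −{v} + {z}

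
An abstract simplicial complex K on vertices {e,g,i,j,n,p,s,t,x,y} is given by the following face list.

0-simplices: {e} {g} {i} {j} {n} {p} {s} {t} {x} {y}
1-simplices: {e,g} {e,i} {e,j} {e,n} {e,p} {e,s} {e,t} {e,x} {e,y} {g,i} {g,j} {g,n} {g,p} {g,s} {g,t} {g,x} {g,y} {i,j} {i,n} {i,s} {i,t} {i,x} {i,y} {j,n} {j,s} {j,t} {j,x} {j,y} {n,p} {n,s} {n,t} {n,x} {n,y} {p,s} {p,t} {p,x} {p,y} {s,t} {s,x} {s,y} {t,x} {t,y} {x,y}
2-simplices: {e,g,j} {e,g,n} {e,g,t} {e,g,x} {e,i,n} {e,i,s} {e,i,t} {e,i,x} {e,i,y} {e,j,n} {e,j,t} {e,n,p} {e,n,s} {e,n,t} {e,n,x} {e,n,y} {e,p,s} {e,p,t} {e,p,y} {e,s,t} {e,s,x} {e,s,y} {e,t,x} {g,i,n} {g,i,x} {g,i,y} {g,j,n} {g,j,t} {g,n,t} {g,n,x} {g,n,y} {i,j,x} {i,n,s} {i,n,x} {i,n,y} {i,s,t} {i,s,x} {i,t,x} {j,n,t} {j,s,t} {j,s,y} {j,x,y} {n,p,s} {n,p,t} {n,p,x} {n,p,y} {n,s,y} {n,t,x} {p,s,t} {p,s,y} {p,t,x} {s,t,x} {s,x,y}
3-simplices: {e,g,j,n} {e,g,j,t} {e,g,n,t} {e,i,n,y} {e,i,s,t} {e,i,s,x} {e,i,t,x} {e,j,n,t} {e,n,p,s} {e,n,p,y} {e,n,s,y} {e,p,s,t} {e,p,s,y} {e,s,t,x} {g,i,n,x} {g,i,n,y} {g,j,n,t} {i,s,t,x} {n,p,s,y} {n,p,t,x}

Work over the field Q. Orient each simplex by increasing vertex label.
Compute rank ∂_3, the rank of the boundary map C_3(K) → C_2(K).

rank∂_3=17

n_0=10 n_1=43 n_2=53 n_3=20  [Q]
∂1: piv[eg,ei,ej,en,ep,es,et,ex,ey] rk=9  ker:gi,gj,gn,gp,gs,gt,gx,gy,ij,in,is,it,ix,iy,jn,js,jt,jx,jy,np,ns,nt,nx,ny,ps,pt,px,py,st,sx,sy,tx,ty,xy
∂2: piv[egj,egn,egt,egx,ein,eis,eit,eix,eiy,ejn,ejt,enp,ens,ent,enx,eny,eps,ept,epy,est,esx,esy,etx,gin,giy,ijx,jst,jsy,jxy,npx,sxy] rk=31  ker:gix,gjn,gjt,gnt,gnx,gny,ins,inx,iny,ist,isx,itx,jnt,nps,npt,npy,nsy,ntx,pst,psy,ptx,stx
∂3: piv[egjn,egjt,egnt,einy,eist,eisx,eitx,ejnt,enps,enpy,ensy,epst,epsy,estx,ginx,giny,nptx] rk=17  ker:gjnt,istx,npsy
rk∂_3=17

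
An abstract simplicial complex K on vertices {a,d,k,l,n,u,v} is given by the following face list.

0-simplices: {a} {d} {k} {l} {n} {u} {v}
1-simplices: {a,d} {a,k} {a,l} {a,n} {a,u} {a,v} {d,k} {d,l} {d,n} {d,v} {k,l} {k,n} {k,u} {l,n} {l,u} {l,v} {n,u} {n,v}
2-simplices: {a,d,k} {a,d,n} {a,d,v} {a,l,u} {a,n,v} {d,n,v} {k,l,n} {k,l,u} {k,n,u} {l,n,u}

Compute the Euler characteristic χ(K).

n_0=7 n_1=18 n_2=10
χ=+7−18+10=-1

χ(K)=-1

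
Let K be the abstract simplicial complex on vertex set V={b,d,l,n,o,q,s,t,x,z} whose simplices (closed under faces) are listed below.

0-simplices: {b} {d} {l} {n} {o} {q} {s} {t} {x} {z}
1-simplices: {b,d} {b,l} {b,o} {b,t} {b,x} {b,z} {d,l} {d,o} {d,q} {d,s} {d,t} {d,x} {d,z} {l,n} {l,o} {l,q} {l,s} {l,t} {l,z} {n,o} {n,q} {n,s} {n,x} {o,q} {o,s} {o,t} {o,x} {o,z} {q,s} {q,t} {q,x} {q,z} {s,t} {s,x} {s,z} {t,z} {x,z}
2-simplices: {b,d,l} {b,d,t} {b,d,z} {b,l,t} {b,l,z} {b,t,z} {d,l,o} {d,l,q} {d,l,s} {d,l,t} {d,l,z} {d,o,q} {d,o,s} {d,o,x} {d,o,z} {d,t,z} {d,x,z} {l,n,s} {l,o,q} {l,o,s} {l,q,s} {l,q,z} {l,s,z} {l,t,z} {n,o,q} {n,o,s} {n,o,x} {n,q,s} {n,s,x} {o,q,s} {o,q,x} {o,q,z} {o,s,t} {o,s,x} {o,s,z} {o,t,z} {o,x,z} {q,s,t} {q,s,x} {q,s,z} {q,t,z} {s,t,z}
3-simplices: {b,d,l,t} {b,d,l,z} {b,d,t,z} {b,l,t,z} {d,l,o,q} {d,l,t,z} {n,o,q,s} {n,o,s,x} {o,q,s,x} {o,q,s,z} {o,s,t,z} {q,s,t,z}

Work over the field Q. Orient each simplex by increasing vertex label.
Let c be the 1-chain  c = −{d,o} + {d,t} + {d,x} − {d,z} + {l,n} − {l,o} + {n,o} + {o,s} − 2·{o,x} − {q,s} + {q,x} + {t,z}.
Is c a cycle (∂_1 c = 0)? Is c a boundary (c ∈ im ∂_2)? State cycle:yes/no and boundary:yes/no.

n_0=10 n_1=37 n_2=42 n_3=12  [Q]
∂1: piv[bd,bl,bo,bt,bx,bz,dq,ds,ln] rk=9  ker:dl,do,dt,dx,dz,lo,lq,ls,lt,lz,no,nq,ns,nx,oq,os,ot,ox,oz,qs,qt,qx,qz,st,sx,sz,tz,xz
∂2: piv[bdl,bdt,bdz,blt,blz,btz,dlo,dlq,dls,doq,dos,dox,doz,dxz,lns,lqs,lqz,lsz,noq,nos,nox,nsx,oqx,ost,otz,qst] rk=26  ker:dlt,dlz,dtz,loq,los,ltz,nqs,oqs,oqz,osx,osz,oxz,qsx,qsz,qtz,stz
∂3: piv[bdlt,bdlz,bdtz,bltz,dloq,noqs,nosx,oqsx,oqsz,ostz,qstz] rk=11  ker:dltz
∂1c = 0
c vs im∂2: reduces to 0 ⇒ boundary

cycle:yes boundary:yes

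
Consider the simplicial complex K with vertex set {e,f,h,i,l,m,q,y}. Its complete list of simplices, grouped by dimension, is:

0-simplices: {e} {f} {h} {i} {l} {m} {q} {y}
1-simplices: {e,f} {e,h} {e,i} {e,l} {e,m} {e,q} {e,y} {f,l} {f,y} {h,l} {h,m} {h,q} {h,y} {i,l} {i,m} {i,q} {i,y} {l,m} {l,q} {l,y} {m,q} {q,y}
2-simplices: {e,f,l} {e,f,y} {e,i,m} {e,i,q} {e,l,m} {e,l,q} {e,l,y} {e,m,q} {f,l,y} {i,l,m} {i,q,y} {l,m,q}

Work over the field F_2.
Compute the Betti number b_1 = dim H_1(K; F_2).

b_1=5

n_0=8 n_1=22 n_2=12  [Z2]
∂1: piv[ef,eh,ei,el,em,eq,ey] rk=7  ker:fl,fy,hl,hm,hq,hy,il,im,iq,iy,lm,lq,ly,mq,qy
∂2: piv[efl,efy,eim,eiq,elm,elq,ely,emq,ilm,iqy] rk=10  ker:fly,lmq
b_1=(22−7)−10=5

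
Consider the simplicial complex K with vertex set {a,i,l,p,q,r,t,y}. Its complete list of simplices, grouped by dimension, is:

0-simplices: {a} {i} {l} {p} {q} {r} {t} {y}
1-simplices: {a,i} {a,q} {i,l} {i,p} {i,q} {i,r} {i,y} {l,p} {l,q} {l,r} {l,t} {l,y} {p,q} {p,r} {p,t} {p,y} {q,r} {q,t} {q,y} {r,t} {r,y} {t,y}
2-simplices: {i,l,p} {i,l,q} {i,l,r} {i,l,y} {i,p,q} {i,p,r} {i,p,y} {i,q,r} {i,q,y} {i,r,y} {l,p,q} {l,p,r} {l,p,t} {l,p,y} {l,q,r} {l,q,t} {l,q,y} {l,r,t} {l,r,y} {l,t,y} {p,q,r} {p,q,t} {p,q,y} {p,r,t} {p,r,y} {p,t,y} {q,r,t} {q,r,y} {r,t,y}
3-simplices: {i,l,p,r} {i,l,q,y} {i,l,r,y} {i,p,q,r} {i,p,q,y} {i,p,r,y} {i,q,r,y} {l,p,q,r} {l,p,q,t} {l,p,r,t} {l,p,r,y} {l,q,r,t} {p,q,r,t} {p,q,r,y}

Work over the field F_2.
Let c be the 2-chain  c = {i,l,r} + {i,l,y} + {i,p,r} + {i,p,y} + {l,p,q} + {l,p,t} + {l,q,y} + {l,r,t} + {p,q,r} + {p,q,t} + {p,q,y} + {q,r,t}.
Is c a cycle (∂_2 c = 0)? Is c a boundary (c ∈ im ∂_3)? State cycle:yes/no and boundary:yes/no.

cycle:yes boundary:no

n_0=8 n_1=22 n_2=29 n_3=14  [Z2]
∂1: piv[ai,aq,il,ip,ir,iy,lt] rk=7  ker:iq,lp,lq,lr,ly,pq,pr,pt,py,qr,qt,qy,rt,ry,ty
∂2: piv[ilp,ilq,ilr,ily,ipq,ipr,ipy,iqr,iqy,iry,lpt,lqt,lrt,lty] rk=14  ker:lpq,lpr,lpy,lqr,lqy,lry,pqr,pqt,pqy,prt,pry,pty,qrt,qry,rty
∂3: piv[ilpr,ilqy,ilry,ipqr,ipqy,ipry,iqry,lpqr,lpqt,lprt,lpry,lqrt] rk=12  ker:pqrt,pqry
∂2c = 0
c vs im∂3: residual ≠ 0 ⇒ not boundary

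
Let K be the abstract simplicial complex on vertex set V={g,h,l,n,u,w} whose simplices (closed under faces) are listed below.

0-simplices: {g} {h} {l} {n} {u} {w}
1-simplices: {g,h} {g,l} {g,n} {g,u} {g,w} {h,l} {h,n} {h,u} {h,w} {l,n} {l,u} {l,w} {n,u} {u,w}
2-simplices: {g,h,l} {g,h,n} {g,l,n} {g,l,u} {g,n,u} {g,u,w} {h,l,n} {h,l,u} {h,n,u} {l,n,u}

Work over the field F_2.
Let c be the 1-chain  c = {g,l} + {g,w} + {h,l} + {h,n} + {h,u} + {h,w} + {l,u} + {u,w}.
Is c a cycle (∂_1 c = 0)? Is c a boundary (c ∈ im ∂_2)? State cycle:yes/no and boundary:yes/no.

n_0=6 n_1=14 n_2=10  [Z2]
∂1: piv[gh,gl,gn,gu,gw] rk=5  ker:hl,hn,hu,hw,ln,lu,lw,nu,uw
∂2: piv[ghl,ghn,gln,glu,gnu,guw,hlu] rk=7  ker:hln,hnu,lnu
∂1c = {l} + {n} + {u} + {w}

cycle:no boundary:no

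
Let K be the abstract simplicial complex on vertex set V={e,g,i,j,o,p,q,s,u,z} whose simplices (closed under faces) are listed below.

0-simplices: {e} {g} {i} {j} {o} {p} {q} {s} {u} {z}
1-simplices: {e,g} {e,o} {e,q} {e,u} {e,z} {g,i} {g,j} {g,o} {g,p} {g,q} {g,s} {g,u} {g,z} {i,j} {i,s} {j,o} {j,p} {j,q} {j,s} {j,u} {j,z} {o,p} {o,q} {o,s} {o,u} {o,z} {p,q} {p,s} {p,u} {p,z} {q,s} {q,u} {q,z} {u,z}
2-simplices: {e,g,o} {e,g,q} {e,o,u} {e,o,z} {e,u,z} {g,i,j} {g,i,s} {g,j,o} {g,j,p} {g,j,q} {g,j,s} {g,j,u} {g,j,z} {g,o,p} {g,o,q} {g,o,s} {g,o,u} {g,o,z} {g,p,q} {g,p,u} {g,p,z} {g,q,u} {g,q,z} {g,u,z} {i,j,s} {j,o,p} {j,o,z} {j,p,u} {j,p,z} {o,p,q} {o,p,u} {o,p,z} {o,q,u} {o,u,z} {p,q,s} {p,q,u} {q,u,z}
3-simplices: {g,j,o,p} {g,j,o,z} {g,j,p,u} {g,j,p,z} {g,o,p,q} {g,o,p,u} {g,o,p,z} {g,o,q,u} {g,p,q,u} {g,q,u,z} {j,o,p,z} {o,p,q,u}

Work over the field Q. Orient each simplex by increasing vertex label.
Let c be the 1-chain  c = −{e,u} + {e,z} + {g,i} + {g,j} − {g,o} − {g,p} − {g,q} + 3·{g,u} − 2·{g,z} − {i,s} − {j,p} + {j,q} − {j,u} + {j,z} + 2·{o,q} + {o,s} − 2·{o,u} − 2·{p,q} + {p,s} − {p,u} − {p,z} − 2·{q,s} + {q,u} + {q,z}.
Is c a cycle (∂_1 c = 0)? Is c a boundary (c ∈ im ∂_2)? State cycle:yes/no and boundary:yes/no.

cycle:no boundary:no

n_0=10 n_1=34 n_2=37 n_3=12  [Q]
∂1: piv[eg,eo,eq,eu,ez,gi,gj,gp,gs] rk=9  ker:go,gq,gu,gz,ij,is,jo,jp,jq,js,ju,jz,op,oq,os,ou,oz,pq,ps,pu,pz,qs,qu,qz,uz
∂2: piv[ego,egq,eou,eoz,euz,gij,gis,gjo,gjp,gjq,gjs,gju,gjz,gop,goq,gos,gou,goz,gpq,gpu,gpz,gqu,gqz,pqs] rk=24  ker:guz,ijs,jop,joz,jpu,jpz,opq,opu,opz,oqu,ouz,pqu,quz
∂3: piv[gjop,gjoz,gjpu,gjpz,gopq,gopu,gopz,goqu,gpqu,gquz] rk=10  ker:jopz,opqu
∂1c = 2·{i} + {j} − 2·{o} + {p} − {s} − {u}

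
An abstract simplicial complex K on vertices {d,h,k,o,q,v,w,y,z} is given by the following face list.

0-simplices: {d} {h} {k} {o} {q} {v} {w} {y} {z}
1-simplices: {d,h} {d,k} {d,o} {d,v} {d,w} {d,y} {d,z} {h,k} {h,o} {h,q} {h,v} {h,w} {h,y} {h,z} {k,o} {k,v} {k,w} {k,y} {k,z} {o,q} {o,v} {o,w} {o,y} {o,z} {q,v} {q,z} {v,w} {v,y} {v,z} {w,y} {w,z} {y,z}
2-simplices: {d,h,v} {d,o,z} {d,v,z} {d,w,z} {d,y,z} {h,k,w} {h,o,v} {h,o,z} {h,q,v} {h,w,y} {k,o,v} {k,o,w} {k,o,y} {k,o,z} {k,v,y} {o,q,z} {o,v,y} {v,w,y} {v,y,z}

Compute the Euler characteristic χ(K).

n_0=9 n_1=32 n_2=19
χ=+9−32+19=-4

χ(K)=-4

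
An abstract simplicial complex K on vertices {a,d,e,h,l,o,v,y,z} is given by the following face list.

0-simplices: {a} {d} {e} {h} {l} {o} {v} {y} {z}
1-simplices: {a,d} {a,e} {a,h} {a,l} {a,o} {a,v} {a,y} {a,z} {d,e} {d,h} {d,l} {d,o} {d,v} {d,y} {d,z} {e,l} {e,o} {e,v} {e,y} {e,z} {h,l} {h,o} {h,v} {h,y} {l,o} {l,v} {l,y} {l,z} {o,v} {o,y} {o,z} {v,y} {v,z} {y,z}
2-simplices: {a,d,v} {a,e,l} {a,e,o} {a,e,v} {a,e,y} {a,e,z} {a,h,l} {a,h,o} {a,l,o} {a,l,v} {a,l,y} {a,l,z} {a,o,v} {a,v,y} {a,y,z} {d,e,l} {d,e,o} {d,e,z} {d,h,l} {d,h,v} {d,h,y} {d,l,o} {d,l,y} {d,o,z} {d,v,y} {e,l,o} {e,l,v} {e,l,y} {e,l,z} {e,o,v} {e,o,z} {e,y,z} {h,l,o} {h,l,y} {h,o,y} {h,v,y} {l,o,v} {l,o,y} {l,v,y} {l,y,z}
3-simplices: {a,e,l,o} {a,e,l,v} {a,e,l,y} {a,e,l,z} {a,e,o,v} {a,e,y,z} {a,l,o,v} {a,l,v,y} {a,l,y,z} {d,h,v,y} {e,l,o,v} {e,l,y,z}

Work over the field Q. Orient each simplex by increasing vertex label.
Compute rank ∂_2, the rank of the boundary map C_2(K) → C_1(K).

rank∂_2=25

n_0=9 n_1=34 n_2=40 n_3=12  [Q]
∂1: piv[ad,ae,ah,al,ao,av,ay,az] rk=8  ker:de,dh,dl,do,dv,dy,dz,el,eo,ev,ey,ez,hl,ho,hv,hy,lo,lv,ly,lz,ov,oy,oz,vy,vz,yz
∂2: piv[adv,ael,aeo,aev,aey,aez,ahl,aho,alo,alv,aly,alz,aov,avy,ayz,del,deo,dez,dhl,dhv,dhy,dly,doz,dvy,hoy] rk=25  ker:dlo,elo,elv,ely,elz,eov,eoz,eyz,hlo,hly,hvy,lov,loy,lvy,lyz
∂3: piv[aelo,aelv,aely,aelz,aeov,aeyz,alov,alvy,alyz,dhvy] rk=10  ker:elov,elyz
rk∂_2=25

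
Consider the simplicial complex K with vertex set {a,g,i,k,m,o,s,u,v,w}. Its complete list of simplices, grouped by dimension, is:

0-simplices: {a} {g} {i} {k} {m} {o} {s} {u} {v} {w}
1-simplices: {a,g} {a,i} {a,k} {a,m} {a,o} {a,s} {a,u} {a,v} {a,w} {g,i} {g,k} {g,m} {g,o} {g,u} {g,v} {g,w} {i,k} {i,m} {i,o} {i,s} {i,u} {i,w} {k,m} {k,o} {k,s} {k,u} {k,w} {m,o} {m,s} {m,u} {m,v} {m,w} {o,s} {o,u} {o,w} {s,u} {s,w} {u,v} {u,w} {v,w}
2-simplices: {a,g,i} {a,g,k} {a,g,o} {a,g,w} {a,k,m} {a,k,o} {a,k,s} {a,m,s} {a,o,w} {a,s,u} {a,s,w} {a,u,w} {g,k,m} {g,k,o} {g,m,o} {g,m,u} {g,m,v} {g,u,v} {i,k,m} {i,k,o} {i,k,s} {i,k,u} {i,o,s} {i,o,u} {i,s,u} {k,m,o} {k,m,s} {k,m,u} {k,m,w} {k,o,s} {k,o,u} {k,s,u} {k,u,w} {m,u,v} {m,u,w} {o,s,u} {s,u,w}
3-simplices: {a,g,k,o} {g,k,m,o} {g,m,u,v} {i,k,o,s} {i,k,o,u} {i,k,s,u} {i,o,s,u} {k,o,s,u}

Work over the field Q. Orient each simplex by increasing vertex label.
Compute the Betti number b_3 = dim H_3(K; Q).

n_0=10 n_1=40 n_2=37 n_3=8  [Q]
∂1: piv[ag,ai,ak,am,ao,as,au,av,aw] rk=9  ker:gi,gk,gm,go,gu,gv,gw,ik,im,io,is,iu,iw,km,ko,ks,ku,kw,mo,ms,mu,mv,mw,os,ou,ow,su,sw,uv,uw,vw
∂2: piv[agi,agk,ago,agw,akm,ako,aks,ams,aow,asu,asw,auw,gkm,gmo,gmu,gmv,guv,ikm,iko,iks,iku,ios,iou,isu,kmu,kmw,kuw] rk=27  ker:gko,kmo,kms,kos,kou,ksu,muv,muw,osu,suw
∂3: piv[agko,gkmo,gmuv,ikos,ikou,iksu,iosu] rk=7  ker:kosu
b_3=(8−7)−0=1

b_3=1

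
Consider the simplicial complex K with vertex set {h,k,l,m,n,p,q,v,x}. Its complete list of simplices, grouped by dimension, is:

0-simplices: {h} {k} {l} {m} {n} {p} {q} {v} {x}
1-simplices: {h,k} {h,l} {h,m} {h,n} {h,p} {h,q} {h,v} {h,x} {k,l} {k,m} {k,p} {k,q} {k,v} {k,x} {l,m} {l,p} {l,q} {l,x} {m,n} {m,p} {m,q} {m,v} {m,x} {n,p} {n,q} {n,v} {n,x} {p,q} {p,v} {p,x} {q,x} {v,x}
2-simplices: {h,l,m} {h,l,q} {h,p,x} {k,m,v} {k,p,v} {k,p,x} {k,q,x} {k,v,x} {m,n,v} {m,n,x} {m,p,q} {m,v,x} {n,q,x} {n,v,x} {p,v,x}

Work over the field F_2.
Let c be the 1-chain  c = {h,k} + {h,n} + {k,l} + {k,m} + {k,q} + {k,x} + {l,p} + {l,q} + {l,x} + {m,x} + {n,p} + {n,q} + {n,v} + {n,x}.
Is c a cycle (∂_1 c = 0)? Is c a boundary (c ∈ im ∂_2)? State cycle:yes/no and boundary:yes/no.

cycle:no boundary:no

n_0=9 n_1=32 n_2=15  [Z2]
∂1: piv[hk,hl,hm,hn,hp,hq,hv,hx] rk=8  ker:kl,km,kp,kq,kv,kx,lm,lp,lq,lx,mn,mp,mq,mv,mx,np,nq,nv,nx,pq,pv,px,qx,vx
∂2: piv[hlm,hlq,hpx,kmv,kpv,kpx,kqx,kvx,mnv,mnx,mpq,mvx,nqx] rk=13  ker:nvx,pvx
∂1c = {k} + {n} + {q} + {v}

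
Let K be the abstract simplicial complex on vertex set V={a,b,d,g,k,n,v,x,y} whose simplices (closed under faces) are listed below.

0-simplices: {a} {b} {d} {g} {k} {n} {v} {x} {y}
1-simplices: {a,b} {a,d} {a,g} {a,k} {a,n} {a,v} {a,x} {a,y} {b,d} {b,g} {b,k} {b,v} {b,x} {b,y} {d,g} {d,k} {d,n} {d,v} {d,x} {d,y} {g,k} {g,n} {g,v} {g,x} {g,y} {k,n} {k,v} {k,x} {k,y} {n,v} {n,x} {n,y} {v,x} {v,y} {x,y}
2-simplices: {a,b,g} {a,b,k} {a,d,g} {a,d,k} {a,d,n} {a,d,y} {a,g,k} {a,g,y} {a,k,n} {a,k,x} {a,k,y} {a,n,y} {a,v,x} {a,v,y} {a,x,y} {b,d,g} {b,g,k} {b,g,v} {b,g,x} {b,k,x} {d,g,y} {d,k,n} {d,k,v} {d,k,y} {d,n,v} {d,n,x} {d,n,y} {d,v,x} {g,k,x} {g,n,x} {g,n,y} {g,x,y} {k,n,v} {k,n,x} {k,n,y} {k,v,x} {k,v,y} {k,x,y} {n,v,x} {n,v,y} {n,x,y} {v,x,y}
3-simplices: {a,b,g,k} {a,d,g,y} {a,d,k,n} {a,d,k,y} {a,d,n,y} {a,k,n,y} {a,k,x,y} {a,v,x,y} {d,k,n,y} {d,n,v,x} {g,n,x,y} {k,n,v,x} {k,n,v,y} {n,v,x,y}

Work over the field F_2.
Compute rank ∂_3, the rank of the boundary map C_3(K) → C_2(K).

rank∂_3=13

n_0=9 n_1=35 n_2=42 n_3=14  [Z2]
∂1: piv[ab,ad,ag,ak,an,av,ax,ay] rk=8  ker:bd,bg,bk,bv,bx,by,dg,dk,dn,dv,dx,dy,gk,gn,gv,gx,gy,kn,kv,kx,ky,nv,nx,ny,vx,vy,xy
∂2: piv[abg,abk,adg,adk,adn,ady,agk,agy,akn,akx,aky,any,avx,avy,axy,bdg,bgv,bgx,bkx,dkv,dnv,dnx,dvx,gnx,gny] rk=25  ker:bgk,dgy,dkn,dky,dny,gkx,gxy,knv,knx,kny,kvx,kvy,kxy,nvx,nvy,nxy,vxy
∂3: piv[abgk,adgy,adkn,adky,adny,akny,akxy,avxy,dnvx,gnxy,knvx,knvy,nvxy] rk=13  ker:dkny
rk∂_3=13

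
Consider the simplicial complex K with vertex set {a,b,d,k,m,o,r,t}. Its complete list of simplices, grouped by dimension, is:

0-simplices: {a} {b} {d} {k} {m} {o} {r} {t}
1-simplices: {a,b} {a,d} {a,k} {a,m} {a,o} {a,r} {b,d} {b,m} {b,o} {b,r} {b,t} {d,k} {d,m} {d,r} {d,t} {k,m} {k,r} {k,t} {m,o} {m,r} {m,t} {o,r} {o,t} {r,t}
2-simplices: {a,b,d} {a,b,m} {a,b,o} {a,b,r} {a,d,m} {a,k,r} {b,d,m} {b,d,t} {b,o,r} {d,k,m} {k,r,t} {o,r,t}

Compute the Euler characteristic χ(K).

χ(K)=-4

n_0=8 n_1=24 n_2=12
χ=+8−24+12=-4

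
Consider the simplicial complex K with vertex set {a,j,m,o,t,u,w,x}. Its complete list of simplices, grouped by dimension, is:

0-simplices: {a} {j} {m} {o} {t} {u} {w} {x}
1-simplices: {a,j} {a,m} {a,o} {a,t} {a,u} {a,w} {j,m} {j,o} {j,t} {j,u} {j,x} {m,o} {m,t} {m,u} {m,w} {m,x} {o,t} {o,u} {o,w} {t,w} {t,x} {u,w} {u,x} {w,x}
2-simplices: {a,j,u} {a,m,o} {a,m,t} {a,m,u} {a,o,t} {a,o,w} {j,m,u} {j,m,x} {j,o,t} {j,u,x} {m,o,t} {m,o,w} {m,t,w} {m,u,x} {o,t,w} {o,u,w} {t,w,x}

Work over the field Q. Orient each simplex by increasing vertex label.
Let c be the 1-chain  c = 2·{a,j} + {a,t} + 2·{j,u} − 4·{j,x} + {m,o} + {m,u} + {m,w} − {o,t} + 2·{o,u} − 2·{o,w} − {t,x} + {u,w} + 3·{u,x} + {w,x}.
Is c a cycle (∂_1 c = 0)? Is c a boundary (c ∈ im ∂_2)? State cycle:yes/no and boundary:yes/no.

n_0=8 n_1=24 n_2=17  [Q]
∂1: piv[aj,am,ao,at,au,aw,jx] rk=7  ker:jm,jo,jt,ju,mo,mt,mu,mw,mx,ot,ou,ow,tw,tx,uw,ux,wx
∂2: piv[aju,amo,amt,amu,aot,aow,jmu,jmx,jot,jux,mow,mtw,ouw,twx] rk=14  ker:mot,mux,otw
∂1c = −3·{a} + 4·{j} − 3·{m} + 2·{o} + {t} + {u} − {w} − {x}

cycle:no boundary:no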